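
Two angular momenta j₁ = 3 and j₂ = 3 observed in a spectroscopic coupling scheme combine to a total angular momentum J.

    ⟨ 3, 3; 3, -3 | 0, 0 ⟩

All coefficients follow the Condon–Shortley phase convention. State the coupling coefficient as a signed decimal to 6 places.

√[1·6!0!0!/7! · 6!0!0!6!0!0!] = √(518400/7)
  +(−1)^0/∏(0,6,0,0,0,0)! = 1/720  (running 1/720)
⟨..|..⟩ = √(518400/7)·(1/720) = +0.377964

+0.377964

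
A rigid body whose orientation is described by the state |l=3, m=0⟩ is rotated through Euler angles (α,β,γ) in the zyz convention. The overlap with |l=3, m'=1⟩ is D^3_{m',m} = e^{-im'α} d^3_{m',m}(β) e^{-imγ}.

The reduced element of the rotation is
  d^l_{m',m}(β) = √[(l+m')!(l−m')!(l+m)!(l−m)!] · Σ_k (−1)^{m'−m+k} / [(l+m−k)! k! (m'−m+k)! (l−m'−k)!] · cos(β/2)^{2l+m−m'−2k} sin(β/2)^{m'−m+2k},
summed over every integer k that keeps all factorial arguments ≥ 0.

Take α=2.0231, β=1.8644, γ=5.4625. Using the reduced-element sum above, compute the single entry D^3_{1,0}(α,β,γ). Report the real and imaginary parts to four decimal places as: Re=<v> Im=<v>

First d^3_{1,0}(β=1.8644), then the phase factors e^{-i(1)α} and e^{-i(0)γ}:
With c≡cos(β/2)=0.596069 and s≡sin(β/2)=0.802933, N=[24·2·6·6]^{1/2}=41.569219
The bounds max(0,m−m')=0 and min(l+m,l−m')=2 give 3 terms
  k=0: (−1)^1·41.5692/(12)·0.5961^5·0.8029^1 = -0.209292
  k=1: (−1)^2·41.5692/(4)·0.5961^3·0.8029^3 = +1.139304
  k=2: (−1)^3·41.5692/(12)·0.5961^1·0.8029^5 = -0.689103
d^3_{1,0}(1.8644) = -0.209292 +1.139304 -0.689103 = +0.240909
D = (-0.437039-0.899443i)·(+0.240909)·(+1.000000+0.000000i) = -0.105287-0.216684i

Re=-0.1053 Im=-0.2167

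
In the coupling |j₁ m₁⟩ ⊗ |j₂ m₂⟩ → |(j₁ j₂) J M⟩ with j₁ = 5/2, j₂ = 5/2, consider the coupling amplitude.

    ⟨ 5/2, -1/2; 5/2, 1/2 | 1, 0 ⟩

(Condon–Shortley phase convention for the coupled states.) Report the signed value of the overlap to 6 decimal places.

+√(1/70) = +0.119523

√[3·4!1!1!/7! · 2!3!3!2!1!1!] = √(72/35)
  +(−1)^2/∏(2,2,1,1,0,0)! = 1/4  (running 1/4)
  +(−1)^3/∏(3,1,0,0,1,1)! = -1/6  (running 1/12)
⟨..|..⟩ = √(72/35)·(1/12) = +0.119523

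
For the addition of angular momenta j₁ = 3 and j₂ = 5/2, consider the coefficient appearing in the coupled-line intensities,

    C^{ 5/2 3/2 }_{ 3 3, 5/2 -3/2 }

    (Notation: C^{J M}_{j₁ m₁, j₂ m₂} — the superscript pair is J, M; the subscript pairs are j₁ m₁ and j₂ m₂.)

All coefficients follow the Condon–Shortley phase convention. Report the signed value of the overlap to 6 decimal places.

√[6·3!3!2!/9! · 6!0!1!4!4!1!] = √(3456/7)
  +(−1)^0/∏(0,3,0,1,3,1)! = 1/36  (running 1/36)
⟨..|..⟩ = √(3456/7)·(1/36) = +0.617213

+0.617213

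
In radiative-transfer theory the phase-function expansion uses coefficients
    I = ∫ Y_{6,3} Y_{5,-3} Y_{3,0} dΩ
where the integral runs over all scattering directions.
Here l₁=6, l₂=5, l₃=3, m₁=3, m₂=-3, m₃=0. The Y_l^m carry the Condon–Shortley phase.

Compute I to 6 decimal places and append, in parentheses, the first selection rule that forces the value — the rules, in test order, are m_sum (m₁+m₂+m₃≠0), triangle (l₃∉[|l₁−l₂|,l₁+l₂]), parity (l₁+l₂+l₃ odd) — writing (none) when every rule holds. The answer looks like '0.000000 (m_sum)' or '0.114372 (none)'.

0.036034 (none)

m-sum 0 ✓  L=14 even ✓  1≤3≤11 ✓
Π(2lᵢ+1) = 13×11×7 = 1001
triangle coeff Δ(6,5,3) = 1/675675
Σ_t [3,5]: t=3:−1/8640 t=4:+1/2304 t=5:−1/8640 = 7/34560
(3j)²=7/429 [(6 5 3; 0 0 0)], sign=-1
Σ_t [0,2]: t=0:+1/483840 t=1:−1/20160 t=2:+1/17280 = 1/96768
(3j)²=1/1001 [(6 5 3; 3 -3 0)], sign=-1
⇒ 4πI² = 7/429
I = (+1)√(7/429/(4π)) = 0.03603425
No selection rule forces the value: the integral is nonzero (none).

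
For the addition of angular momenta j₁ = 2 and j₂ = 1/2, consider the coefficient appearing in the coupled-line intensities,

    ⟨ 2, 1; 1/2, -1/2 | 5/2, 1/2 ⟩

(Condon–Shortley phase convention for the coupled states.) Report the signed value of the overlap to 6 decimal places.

√[6·0!4!1!/6! · 3!1!0!1!3!2!] = √(72/5)
  +(−1)^0/∏(0,0,1,0,3,1)! = 1/6  (running 1/6)
⟨..|..⟩ = √(72/5)·(1/6) = +0.632456

+0.632456  (= +√(2/5))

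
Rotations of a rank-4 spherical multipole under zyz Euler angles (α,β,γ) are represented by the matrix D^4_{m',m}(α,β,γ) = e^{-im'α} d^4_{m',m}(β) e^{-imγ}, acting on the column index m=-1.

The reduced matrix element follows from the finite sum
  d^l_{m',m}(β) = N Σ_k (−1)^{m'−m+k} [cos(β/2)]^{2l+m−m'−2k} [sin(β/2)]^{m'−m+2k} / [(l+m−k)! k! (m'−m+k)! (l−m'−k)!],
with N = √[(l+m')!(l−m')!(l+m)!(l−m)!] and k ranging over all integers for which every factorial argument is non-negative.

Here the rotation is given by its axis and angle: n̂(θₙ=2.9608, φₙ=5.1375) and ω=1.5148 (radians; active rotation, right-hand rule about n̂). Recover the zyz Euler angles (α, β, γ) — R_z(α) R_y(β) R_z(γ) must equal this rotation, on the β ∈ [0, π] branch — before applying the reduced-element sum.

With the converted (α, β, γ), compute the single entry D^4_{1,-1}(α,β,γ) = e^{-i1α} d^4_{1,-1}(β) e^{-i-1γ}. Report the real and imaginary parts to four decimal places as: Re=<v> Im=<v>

Re=0.0917 Im=-0.1045

Axis–angle → zyz. n̂ = (sinθₙcosφₙ, sinθₙsinφₙ, cosθₙ) = (+0.074157, -0.163805, -0.983701), ω = 1.5148.
R = I cosω + sinω [n̂]ₓ + (1−cosω) n̂n̂ᵀ gives
  R = [+0.061159, +0.970692, -0.232414; -0.993627, +0.081297, +0.078076; +0.094682, +0.226158, +0.969478]
β = atan2(√(R₁₃²+R₂₃²), R₃₃) = 0.247703; α = atan2(R₂₃, R₁₃) mod 2π = 2.817503; γ = atan2(R₃₂, −R₃₁) mod 2π = 1.967281
Split into d^4_{1,-1}(β=0.2477) × two z-phases.
With c≡cos(β/2)=0.992340 and s≡sin(β/2)=0.123535, N=[120·6·6·120]^{1/2}=720.000000
k: max(0,(-1)−(1))=0 … min(4+(-1),4−(1))=3
  k=0: (−1)^2·720.0000/(72)·0.9923^6·0.1235^2 = +0.145729
  k=1: (−1)^3·720.0000/(24)·0.9923^4·0.1235^4 = -0.006775
  k=2: (−1)^4·720.0000/(48)·0.9923^2·0.1235^6 = +0.000052
  k=3: (−1)^5·720.0000/(720)·0.9923^0·0.1235^8 = -0.000000
d^4_{1,-1}(0.2477) = +0.145729 -0.006775 +0.000052 -0.000000 = +0.139006
Phases: e^{-i·(1)·2.8175}=-0.947941-0.318446i, e^{-i·(-1)·1.9673}=-0.386178+0.922424i ⇒ D=+0.091718-0.104453i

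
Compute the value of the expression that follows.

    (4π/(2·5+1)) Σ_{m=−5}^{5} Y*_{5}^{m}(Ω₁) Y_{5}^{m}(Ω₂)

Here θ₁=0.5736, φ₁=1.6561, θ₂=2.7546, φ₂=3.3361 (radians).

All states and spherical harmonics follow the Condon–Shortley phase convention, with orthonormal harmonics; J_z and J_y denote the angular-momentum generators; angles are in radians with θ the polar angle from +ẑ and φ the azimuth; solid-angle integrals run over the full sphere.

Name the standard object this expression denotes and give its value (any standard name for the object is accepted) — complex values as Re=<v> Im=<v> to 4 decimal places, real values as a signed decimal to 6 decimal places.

This sum is the spherical-harmonic addition theorem: it equals the Legendre polynomial P_l(cos γ) of the angle γ between the two directions.
Expand P_5 via completeness: Σ_{m} conj(Y_{5,m}) at Ω₁ times Y_{5,m} at Ω₂ —
  [-5]  conj(Y_{5,-5})(Ω₁) = (-0.009036, 0.019885) ; Y_{5,-5}(Ω₂) = (-0.002001, 0.002936) ; Δ = (-0.000040, -0.000066)
  [-4]  conj(Y_{5,-4})(Ω₁) = (0.100744, 0.035774) ; Y_{5,-4}(Ω₂) = (-0.019641, 0.019354) ; Δ = (-0.002671, 0.001247)
  [-3]  conj(Y_{5,-3})(Ω₁) = (0.074861, -0.286112) ; Y_{5,-3}(Ω₂) = (-0.104259, 0.068834) ; Δ = (0.011889, 0.034983)
  [-2]  conj(Y_{5,-2})(Ω₁) = (-0.461267, -0.079468) ; Y_{5,-2}(Ω₂) = (-0.325297, 0.133340) ; Δ = (0.160645, -0.035655)
  [-1]  conj(Y_{5,-1})(Ω₁) = (-0.023333, 0.272860) ; Y_{5,-1}(Ω₂) = (-0.526316, 0.103683) ; Δ = (-0.016011, -0.146030)
  [+0]  conj(Y_{5,0})(Ω₁) = (-0.297410, -0.000000) ; Y_{5,0}(Ω₂) = (-0.140985, 0.000000) ; Δ = (0.041930, 0.000000)
  [+1]  conj(Y_{5,1})(Ω₁) = (0.023333, 0.272860) ; Y_{5,1}(Ω₂) = (0.526316, 0.103683) ; Δ = (-0.016011, 0.146030)
  [+2]  conj(Y_{5,2})(Ω₁) = (-0.461267, 0.079468) ; Y_{5,2}(Ω₂) = (-0.325297, -0.133340) ; Δ = (0.160645, 0.035655)
  [+3]  conj(Y_{5,3})(Ω₁) = (-0.074861, -0.286112) ; Y_{5,3}(Ω₂) = (0.104259, 0.068834) ; Δ = (0.011889, -0.034983)
  [+4]  conj(Y_{5,4})(Ω₁) = (0.100744, -0.035774) ; Y_{5,4}(Ω₂) = (-0.019641, -0.019354) ; Δ = (-0.002671, -0.001247)
  [+5]  conj(Y_{5,5})(Ω₁) = (0.009036, 0.019885) ; Y_{5,5}(Ω₂) = (0.002001, 0.002936) ; Δ = (-0.000040, 0.000066)
Accumulated sum (0.349554, 0.000000); after 4π/(2l+1) scaling, (0.399330, 0.000000) ⇒ P_5 = 0.399330

Legendre polynomial (addition theorem), +0.399330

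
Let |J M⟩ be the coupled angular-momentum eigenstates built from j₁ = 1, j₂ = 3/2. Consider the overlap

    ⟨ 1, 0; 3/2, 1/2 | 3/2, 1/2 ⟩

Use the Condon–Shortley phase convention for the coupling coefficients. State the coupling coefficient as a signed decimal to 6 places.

-0.258199

j₁+j₂−J=1  J+j₁−j₂=1  J−j₁+j₂=2  j₁+j₂+J+1=5
(j₁±m₁, j₂±m₂, J±M) = (1,1,2,1,2,1)
P² = 4/15
sum k=0..1:
  [0] +1/2 = 1/2
  [1] −1/1 = -1
S = -1/2
C² = P²·S² = 1/15 ; C = -0.258199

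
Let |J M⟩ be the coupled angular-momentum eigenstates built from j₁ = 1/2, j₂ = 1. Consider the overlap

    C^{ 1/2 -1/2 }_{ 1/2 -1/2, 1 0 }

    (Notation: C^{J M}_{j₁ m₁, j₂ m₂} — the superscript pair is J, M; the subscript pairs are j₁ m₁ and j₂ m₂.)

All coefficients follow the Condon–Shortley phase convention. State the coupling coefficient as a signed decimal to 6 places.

-0.577350

j₁+j₂−J=1  J+j₁−j₂=0  J−j₁+j₂=1  j₁+j₂+J+1=3
(j₁±m₁, j₂±m₂, J±M) = (0,1,1,1,0,1)
P² = 1/3
sum k=1..1:
  [1] −1/1 = -1
S = -1
C² = P²·S² = 1/3 ; C = -0.577350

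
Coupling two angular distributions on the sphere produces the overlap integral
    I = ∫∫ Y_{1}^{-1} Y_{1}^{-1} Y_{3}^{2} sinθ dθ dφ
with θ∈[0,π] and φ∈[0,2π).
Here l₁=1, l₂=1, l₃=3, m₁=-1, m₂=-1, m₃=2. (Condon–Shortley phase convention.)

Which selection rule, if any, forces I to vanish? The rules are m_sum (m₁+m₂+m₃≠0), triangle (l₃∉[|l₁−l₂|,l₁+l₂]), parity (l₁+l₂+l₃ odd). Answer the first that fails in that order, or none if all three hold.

Σmᵢ = 0  ✓
l₃∈[|l₁−l₂|,l₁+l₂]=[0,2] required, l₃=3 fails  ✗
Σlᵢ = 5 ⇒ odd

triangle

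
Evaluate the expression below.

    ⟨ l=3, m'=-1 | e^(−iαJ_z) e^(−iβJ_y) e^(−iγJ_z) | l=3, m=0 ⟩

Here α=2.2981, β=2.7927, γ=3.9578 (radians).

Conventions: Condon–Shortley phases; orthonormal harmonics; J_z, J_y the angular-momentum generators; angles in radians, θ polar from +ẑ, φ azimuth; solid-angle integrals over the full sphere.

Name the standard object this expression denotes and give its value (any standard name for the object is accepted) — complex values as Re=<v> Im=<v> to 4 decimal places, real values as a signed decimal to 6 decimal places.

Wigner D-matrix element, Re=-0.3362 Im=0.3777

This is a Wigner D-matrix element — the rotation-matrix element ⟨l m'| R(α,β,γ) |l m⟩ in the angular-momentum basis.
D^3_{-1,0}(2.2981,2.7927,3.9578) = e^{-i·-1·2.2981}·d^3_{-1,0}(2.7927)·e^{-i·0·3.9578}. Compute d first:
With c≡cos(β/2)=0.173563 and s≡sin(β/2)=0.984823, N=[2·24·6·6]^{1/2}=41.569219
The bounds max(0,m−m')=1 and min(l+m,l−m')=3 give 3 terms
  k=1: (−1)^0·41.5692/(12)·0.1736^5·0.9848^1 = +0.000537
  k=2: (−1)^1·41.5692/(4)·0.1736^3·0.9848^3 = -0.051899
  k=3: (−1)^2·41.5692/(12)·0.1736^1·0.9848^5 = +0.556978
d^3_{-1,0}(2.7927) = +0.000537 -0.051899 +0.556978 = +0.505616
D = (-0.664858+0.746970i)·(+0.505616)·(+1.000000+0.000000i) = -0.336163+0.377680i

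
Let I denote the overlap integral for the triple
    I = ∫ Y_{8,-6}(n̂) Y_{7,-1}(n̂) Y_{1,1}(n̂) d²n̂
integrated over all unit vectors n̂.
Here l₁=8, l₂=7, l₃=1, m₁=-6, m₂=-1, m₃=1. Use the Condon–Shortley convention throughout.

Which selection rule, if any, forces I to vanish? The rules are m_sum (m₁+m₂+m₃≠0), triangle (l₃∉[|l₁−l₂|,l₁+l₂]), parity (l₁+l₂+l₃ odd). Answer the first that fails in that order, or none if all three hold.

azimuthal sum: -6 − 1 + 1 = -6  ✗
1 ≤ 1 ≤ 15 (triangle on l)
L = 8 + 7 + 1 = 16 (even)

m_sum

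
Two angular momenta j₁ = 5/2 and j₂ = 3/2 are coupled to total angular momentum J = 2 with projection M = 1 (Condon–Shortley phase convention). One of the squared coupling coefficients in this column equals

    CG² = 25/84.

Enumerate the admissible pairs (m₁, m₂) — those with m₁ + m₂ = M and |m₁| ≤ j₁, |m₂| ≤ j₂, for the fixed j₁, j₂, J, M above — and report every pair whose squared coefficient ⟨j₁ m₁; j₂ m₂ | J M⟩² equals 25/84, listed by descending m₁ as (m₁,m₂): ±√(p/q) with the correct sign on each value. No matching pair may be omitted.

Admissible pairs with m₁+m₂ = M = 1: (-1/2,3/2), (1/2,1/2), (3/2,-1/2), (5/2,-3/2)
  (m₁,m₂)=(5/2,-3/2): CG² = 5/14, CG = +√(5/14)
  (m₁,m₂)=(3/2,-1/2): CG² = 1/42, CG = +√(1/42)
  (m₁,m₂)=(1/2,1/2): CG² = 25/84, CG = −√(25/84)   ← matches the target
  (m₁,m₂)=(-1/2,3/2): CG² = 9/28, CG = +√(9/28)
Pairs with CG² = 25/84: (1/2,1/2): −√(25/84)

(1/2,1/2): −√(25/84)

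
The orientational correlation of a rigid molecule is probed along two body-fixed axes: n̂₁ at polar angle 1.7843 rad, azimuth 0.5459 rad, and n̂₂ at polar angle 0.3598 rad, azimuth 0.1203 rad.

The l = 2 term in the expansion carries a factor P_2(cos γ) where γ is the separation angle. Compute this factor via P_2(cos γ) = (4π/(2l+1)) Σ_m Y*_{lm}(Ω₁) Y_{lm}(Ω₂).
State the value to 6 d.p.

-0.480135

Term-by-term m-sum for l=2 (normalisation 4π/5 = 2.513274):
  term(m=-2) = 0.01164 + 0.01329j   from Y*(Ω₁)=0.17004 + 0.32741j, Y(Ω₂)=0.04651 - 0.01141j
  term(m=-1) = -0.03709 - 0.01682j   from Y*(Ω₁)=-0.13672 - 0.08306j, Y(Ω₂)=0.25275 - 0.03055j
  term(m=+0) = -0.14014 + 0.00000j   from Y*(Ω₁)=-0.27291 + 0.00000j, Y(Ω₂)=0.51349 + 0.00000j
  term(m=+1) = -0.03709 + 0.01682j   from Y*(Ω₁)=0.13672 - 0.08306j, Y(Ω₂)=-0.25275 - 0.03055j
  term(m=+2) = 0.01164 - 0.01329j   from Y*(Ω₁)=0.17004 - 0.32741j, Y(Ω₂)=0.04651 + 0.01141j
Σ over m = -0.19104 + 0.00000j; ×(4π/5) → -0.48014 + 0.00000j. Real part: -0.480135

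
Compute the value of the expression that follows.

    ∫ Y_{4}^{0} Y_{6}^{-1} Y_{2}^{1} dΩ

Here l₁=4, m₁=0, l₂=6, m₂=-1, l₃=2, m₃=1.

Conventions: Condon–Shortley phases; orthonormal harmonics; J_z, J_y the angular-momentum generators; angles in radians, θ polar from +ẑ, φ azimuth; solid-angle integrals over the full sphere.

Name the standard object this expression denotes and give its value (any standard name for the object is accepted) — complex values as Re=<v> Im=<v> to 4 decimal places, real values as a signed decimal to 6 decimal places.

This is a Gaunt coefficient — the integral of a triple product of spherical harmonics over the sphere.
Checks pass: Σm=0; 12 even; l₃=2∈[2,10].
(2·4+1)(2·6+1)(2·2+1) = 585
Δ: 8! 0! 4! / 13! → 1/6435
sum: t=4:+1/2304 = 1/2304
3j²(4 6 2; 0 0 0) = Δ·Π!·Σ² = 5/143  (sign +1)
sum: t=4:+1/3456 = 1/3456
3j²(4 6 2; 0 -1 1) = Δ·Π!·Σ² = 35/1287  (sign -1)
combine: 4πI² = 585·5/143·35/1287 = 875/1573
take √, sign -1: I = -0.21039467

Gaunt coefficient, -0.210395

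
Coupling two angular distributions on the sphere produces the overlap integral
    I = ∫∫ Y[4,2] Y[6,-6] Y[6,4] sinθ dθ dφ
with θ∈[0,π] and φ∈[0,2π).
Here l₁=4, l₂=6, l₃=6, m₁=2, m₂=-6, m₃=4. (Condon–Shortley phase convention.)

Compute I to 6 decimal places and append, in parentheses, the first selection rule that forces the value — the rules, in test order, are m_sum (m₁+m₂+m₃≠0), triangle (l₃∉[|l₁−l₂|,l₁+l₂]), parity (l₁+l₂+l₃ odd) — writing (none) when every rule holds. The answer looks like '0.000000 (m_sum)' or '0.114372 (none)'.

0.174397 (none)

m-sum 0 ✓  L=16 even ✓  2≤6≤10 ✓
Π(2lᵢ+1) = 9×13×13 = 1521
triangle coeff Δ(4,6,6) = 1/15315300
Σ_t [0,4]: t=0:+1/829440 t=1:−1/25920 t=2:+1/9216 t=3:−1/25920 t=4:+1/829440 = 7/207360
(3j)²=28/2431 [(4 6 6; 0 0 0)], sign=+1
Σ_t [0,0]: t=0:+1/3870720 = 1/3870720
(3j)²=135/6188 [(4 6 6; 2 -6 4)], sign=+1
⇒ 4πI² = 1215/3179
I = (+1)√(1215/3179/(4π)) = 0.17439657
No selection rule forces the value: the integral is nonzero (none).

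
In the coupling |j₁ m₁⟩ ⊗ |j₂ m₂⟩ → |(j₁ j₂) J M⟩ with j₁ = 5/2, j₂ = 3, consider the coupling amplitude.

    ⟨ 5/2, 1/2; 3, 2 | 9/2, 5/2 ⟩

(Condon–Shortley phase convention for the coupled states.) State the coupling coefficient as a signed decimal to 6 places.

−√(49/198) ≈ -0.497468

triangle: 1!·4!·5!/11! = 2880/39916800
(j±m)!: 3!·2!·5!·1!·7!·2! = 14515200
prefactor² = (2J+1)·Δ·N² = 115200/11
  k=0: +1/(0!·1!·2!·5!·2!·0!) = 1/480
  k=1: −1/(1!·0!·1!·4!·3!·1!) = -1/144
Σ = -7/1440  ⇒  CG² = 115200/11·(-7/1440)² = 49/198
CG = −√(49/198) = -0.497468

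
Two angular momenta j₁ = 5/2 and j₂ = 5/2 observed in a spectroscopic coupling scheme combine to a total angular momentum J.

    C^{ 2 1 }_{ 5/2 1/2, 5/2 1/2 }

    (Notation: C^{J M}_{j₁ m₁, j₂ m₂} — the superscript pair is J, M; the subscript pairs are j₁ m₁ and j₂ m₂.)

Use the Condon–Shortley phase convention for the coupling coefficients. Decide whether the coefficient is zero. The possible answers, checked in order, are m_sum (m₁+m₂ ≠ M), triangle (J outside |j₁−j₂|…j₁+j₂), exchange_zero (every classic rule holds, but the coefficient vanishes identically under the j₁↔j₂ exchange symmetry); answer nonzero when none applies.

exchange_zero

m-sum: m₁+m₂ = 1/2+1/2 = 1, M = 1  ✓
triangle: |j₁−j₂| = 0 ≤ J = 2 ≤ j₁+j₂ = 5  ✓
exchange: j₁=j₂ and m₁=m₂, and (−1)^(j₁+j₂−J) = (−1)^3 = −1 forces ⟨j₁m₁;j₂m₂|JM⟩ = −⟨j₂m₂;j₁m₁|JM⟩ = −⟨j₁m₁;j₂m₂|JM⟩ ⇒ the coefficient vanishes identically
Racah sum check: Σ_k collapses to 0 ⇒ CG = 0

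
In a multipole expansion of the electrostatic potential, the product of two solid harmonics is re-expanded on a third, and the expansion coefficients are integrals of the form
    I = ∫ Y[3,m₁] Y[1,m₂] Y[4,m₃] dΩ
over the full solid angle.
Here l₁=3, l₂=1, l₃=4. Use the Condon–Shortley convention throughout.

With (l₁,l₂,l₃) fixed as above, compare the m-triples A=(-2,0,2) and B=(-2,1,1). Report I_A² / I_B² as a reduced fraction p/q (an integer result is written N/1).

Shared (l₁,l₂,l₃)=(3,1,4): N and (l;000)² cancel in I_A²/I_B².
A: Δ = 0!·6!·2!/9! = 1/252; Racah Σ t=0..0: t=0:+1/120 = 1/120; ⇒ 3j(3 1 4; -2 0 2)² = 1/21, sgn +1
B: Δ = 0!·6!·2!/9! = 1/252; Racah Σ t=0..0: t=0:+1/240 = 1/240; ⇒ 3j(3 1 4; -2 1 1)² = 1/84, sgn -1
I_A²/I_B² = (1/21)/(1/84) = 4/1

4/1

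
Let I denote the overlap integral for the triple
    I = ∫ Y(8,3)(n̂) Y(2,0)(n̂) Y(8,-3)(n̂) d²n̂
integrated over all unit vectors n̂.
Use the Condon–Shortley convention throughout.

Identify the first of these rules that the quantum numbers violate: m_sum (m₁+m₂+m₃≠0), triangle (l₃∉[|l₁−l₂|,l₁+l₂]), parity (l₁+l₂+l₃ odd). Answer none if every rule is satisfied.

Σmᵢ = 0  ✓
l₃∈[|l₁−l₂|,l₁+l₂]=[6,10], have l₃=8  ✓
Σlᵢ = 18 ⇒ even  ✓

none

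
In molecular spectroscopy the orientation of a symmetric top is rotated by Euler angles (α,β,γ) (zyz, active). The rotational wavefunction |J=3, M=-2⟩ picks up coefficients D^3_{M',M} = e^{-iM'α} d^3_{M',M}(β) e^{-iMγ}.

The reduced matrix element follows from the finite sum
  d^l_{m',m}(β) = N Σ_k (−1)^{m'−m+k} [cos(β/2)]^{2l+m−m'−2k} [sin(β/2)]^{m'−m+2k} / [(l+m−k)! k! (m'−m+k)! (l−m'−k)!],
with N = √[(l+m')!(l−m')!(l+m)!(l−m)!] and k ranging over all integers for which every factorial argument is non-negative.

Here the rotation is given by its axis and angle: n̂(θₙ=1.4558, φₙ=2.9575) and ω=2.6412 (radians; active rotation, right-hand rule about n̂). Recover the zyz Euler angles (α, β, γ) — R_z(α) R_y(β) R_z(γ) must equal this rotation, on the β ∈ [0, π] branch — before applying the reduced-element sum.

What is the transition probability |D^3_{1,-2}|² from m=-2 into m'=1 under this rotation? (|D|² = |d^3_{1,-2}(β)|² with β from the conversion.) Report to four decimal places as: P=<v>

Axis–angle → zyz. n̂ = (sinθₙcosφₙ, sinθₙsinφₙ, cosθₙ) = (-0.976610, +0.181846, +0.114743), ω = 2.6412.
R = I cosω + sinω [n̂]ₓ + (1−cosω) n̂n̂ᵀ gives
  R = [+0.913201, -0.388461, -0.123135; -0.278360, -0.815313, +0.507721; -0.297623, -0.429375, -0.852677]
β = atan2(√(R₁₃²+R₂₃²), R₃₃) = 2.591884; α = atan2(R₂₃, R₁₃) mod 2π = 1.808728; γ = atan2(R₃₂, −R₃₁) mod 2π = 5.318506
Split into d^3_{1,-2}(β=2.5919) × two z-phases.
With c≡cos(β/2)=0.271407 and s≡sin(β/2)=0.962465, N=[24·2·1·120]^{1/2}=75.894664
The bounds max(0,m−m')=0 and min(l+m,l−m')=1 give 2 terms
  k=0: (−1)^3·75.8947/(12)·0.2714^3·0.9625^3 = -0.112732
  k=1: (−1)^4·75.8947/(24)·0.2714^1·0.9625^5 = +0.708835
d^3_{1,-2}(2.5919) = -0.112732 +0.708835 = +0.596103
|D^3_{1,-2}|² = |d^3_{1,-2}(β)|² = (+0.596103)² = 0.355338 (the z-rotation phases have unit modulus)

P=0.3553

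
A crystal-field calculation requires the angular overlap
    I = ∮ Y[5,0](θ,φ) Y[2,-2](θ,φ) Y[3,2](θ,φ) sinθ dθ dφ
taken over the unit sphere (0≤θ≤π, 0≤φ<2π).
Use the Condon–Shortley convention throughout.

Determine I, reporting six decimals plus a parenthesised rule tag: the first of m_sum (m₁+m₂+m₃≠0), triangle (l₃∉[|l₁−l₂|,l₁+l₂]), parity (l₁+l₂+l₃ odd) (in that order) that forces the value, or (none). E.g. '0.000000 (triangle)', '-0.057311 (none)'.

Checks pass: Σm=0; 10 even; l₃=3∈[3,7].
(2·5+1)(2·2+1)(2·3+1) = 385
Δ: 4! 6! 0! / 11! → 1/2310
sum: t=2:+1/144 = 1/144
3j²(5 2 3; 0 0 0) = Δ·Π!·Σ² = 10/231  (sign -1)
sum: t=0:+1/2880 = 1/2880
3j²(5 2 3; 0 -2 2) = Δ·Π!·Σ² = 1/462  (sign -1)
combine: 4πI² = 385·10/231·1/462 = 25/693
take √, sign +1: I = 0.05357948
No selection rule forces the value: the integral is nonzero (none).

0.053579 (none)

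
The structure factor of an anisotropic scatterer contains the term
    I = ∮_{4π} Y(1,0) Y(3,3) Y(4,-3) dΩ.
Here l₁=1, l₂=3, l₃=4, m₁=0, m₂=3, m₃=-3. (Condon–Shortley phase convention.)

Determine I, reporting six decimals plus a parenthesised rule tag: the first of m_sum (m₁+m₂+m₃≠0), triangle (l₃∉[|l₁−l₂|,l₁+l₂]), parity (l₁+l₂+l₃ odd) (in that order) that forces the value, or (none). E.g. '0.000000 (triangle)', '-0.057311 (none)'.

-0.162868 (none)

Checks pass: Σm=0; 8 even; l₃=4∈[2,4].
(2·1+1)(2·3+1)(2·4+1) = 189
Δ: 0! 2! 6! / 9! → 1/252
sum: t=0:+1/36 = 1/36
3j²(1 3 4; 0 0 0) = Δ·Π!·Σ² = 4/63  (sign +1)
sum: t=0:+1/720 = 1/720
3j²(1 3 4; 0 3 -3) = Δ·Π!·Σ² = 1/36  (sign -1)
combine: 4πI² = 189·4/63·1/36 = 1/3
take √, sign -1: I = -0.16286750
No selection rule forces the value: the integral is nonzero (none).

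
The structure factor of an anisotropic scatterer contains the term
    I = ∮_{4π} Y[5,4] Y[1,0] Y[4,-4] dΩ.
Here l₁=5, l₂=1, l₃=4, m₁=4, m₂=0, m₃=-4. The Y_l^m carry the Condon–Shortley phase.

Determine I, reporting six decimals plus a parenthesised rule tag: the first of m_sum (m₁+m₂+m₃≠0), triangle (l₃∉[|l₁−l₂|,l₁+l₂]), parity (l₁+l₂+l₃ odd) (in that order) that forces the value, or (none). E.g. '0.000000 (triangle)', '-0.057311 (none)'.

0.147319 (none)

m-sum 0 ✓  L=10 even ✓  4≤4≤6 ✓
Π(2lᵢ+1) = 11×3×9 = 297
triangle coeff Δ(5,1,4) = 1/495
Σ_t [1,1]: t=1:−1/576 = -1/576
(3j)²=5/99 [(5 1 4; 0 0 0)], sign=-1
Σ_t [1,1]: t=1:−1/40320 = -1/40320
(3j)²=1/55 [(5 1 4; 4 0 -4)], sign=-1
⇒ 4πI² = 3/11
I = (+1)√(3/11/(4π)) = 0.14731920
No selection rule forces the value: the integral is nonzero (none).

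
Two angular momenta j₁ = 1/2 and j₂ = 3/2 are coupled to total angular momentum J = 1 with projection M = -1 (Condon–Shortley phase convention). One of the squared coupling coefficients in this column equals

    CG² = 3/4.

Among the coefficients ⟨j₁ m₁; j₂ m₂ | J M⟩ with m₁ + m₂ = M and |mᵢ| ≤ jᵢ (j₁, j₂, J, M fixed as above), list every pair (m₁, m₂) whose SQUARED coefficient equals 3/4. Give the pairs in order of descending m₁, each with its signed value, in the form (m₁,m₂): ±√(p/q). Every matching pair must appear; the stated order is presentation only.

Admissible pairs with m₁+m₂ = M = -1: (-1/2,-1/2), (1/2,-3/2)
  (m₁,m₂)=(1/2,-3/2): CG² = 3/4, CG = +√(3/4)   ← matches the target
  (m₁,m₂)=(-1/2,-1/2): CG² = 1/4, CG = −√(1/4)
Pairs with CG² = 3/4: (1/2,-3/2): +√(3/4)

(1/2,-3/2): +√(3/4)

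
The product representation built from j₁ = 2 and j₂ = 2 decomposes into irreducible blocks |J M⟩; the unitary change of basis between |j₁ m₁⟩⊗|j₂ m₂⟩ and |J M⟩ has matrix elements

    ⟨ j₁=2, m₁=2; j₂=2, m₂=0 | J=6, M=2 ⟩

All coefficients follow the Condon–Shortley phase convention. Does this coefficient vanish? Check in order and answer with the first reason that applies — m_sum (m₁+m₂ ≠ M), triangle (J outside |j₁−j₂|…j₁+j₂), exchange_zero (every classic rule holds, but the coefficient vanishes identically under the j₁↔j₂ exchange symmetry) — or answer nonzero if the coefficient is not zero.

triangle

m-sum: m₁+m₂ = 2+0 = 2, M = 2  ✓
triangle: need |j₁−j₂| ≤ J ≤ j₁+j₂, i.e. J ∈ [0, 4]; J = 6 is outside ✗ ⇒ coefficient is 0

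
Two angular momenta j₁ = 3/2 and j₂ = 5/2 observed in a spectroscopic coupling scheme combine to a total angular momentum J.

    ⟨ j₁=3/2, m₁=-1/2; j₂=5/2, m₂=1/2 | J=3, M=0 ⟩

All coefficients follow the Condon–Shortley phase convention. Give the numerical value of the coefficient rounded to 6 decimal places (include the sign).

triangle: 1!·2!·4!/8! = 48/40320
(j±m)!: 1!·2!·3!·2!·3!·3! = 864
prefactor² = (2J+1)·Δ·N² = 36/5
  k=0: +1/(0!·1!·2!·3!·0!·1!) = 1/12
  k=1: −1/(1!·0!·1!·2!·1!·2!) = -1/4
Σ = -1/6  ⇒  CG² = 36/5·(-1/6)² = 1/5
CG = −√(1/5) = -0.447214

−√(1/5) = -0.447214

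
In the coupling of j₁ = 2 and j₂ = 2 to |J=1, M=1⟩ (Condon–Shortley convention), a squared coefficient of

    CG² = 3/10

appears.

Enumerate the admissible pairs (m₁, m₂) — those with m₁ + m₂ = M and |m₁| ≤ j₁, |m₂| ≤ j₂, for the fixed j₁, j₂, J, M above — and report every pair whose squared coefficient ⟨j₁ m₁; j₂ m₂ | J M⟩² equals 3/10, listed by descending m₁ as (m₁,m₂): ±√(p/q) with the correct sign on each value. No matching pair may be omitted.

(1,0): −√(3/10); (0,1): +√(3/10)

Admissible pairs with m₁+m₂ = M = 1: (-1,2), (0,1), (1,0), (2,-1)
  (m₁,m₂)=(2,-1): CG² = 1/5, CG = +√(1/5)
  (m₁,m₂)=(1,0): CG² = 3/10, CG = −√(3/10)   ← matches the target
  (m₁,m₂)=(0,1): CG² = 3/10, CG = +√(3/10)   ← matches the target
  (m₁,m₂)=(-1,2): CG² = 1/5, CG = −√(1/5)
Pairs with CG² = 3/10: (1,0): −√(3/10); (0,1): +√(3/10)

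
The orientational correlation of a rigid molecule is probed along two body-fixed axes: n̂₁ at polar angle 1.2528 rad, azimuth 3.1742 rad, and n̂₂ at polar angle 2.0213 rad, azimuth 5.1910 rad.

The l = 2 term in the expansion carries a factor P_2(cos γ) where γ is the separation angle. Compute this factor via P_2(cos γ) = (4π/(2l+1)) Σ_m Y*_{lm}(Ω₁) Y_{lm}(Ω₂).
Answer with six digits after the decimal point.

-0.117468

Term-by-term m-sum for l=2 (normalisation 4π/5 = 2.513274):
  term(m=-2) = -0.06850 + 0.08492j   from Y*(Ω₁)=0.34777 + 0.02271j, Y(Ω₂)=-0.18025 + 0.25594j
  term(m=-1) = 0.02997 + 0.06268j   from Y*(Ω₁)=-0.22932 - 0.00748j, Y(Ω₂)=-0.13946 - 0.26879j
  term(m=+0) = 0.03032 + 0.00000j   from Y*(Ω₁)=-0.22289 + 0.00000j, Y(Ω₂)=-0.13601 + 0.00000j
  term(m=+1) = 0.02997 - 0.06268j   from Y*(Ω₁)=0.22932 - 0.00748j, Y(Ω₂)=0.13946 - 0.26879j
  term(m=+2) = -0.06850 - 0.08492j   from Y*(Ω₁)=0.34777 - 0.02271j, Y(Ω₂)=-0.18025 - 0.25594j
Total Σ_m = -0.04674 + 0.00000j. Multiply by 2.513274: -0.11747 + 0.00000j. P_2(cos γ) = -0.117468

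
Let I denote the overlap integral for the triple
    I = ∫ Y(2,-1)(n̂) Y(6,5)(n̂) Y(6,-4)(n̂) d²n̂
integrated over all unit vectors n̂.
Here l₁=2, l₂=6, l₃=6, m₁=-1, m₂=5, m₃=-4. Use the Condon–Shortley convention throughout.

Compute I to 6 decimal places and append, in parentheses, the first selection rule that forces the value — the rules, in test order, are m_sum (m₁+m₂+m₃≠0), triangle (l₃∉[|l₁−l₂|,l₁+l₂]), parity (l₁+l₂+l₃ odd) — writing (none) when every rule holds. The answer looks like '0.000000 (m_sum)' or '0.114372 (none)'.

Checks pass: Σm=0; 14 even; l₃=6∈[4,8].
(2·2+1)(2·6+1)(2·6+1) = 845
Δ: 2! 2! 10! / 15! → 1/90090
sum: t=0:+1/69120 t=1:−1/14400 t=2:+1/69120 = -7/172800
3j²(2 6 6; 0 0 0) = Δ·Π!·Σ² = 14/715  (sign -1)
sum: t=1:−1/7257600 t=2:+1/725760 = 1/806400
3j²(2 6 6; -1 5 -4) = Δ·Π!·Σ² = 27/910  (sign +1)
combine: 4πI² = 845·14/715·27/910 = 27/55
take √, sign -1: I = -0.19764945
No selection rule forces the value: the integral is nonzero (none).

-0.197649 (none)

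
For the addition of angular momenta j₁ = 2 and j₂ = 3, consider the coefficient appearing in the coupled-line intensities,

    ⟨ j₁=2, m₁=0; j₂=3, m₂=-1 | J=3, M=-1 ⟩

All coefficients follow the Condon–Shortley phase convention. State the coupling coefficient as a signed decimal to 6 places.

j₁+j₂−J=2  J+j₁−j₂=2  J−j₁+j₂=4  j₁+j₂+J+1=9
(j₁±m₁, j₂±m₂, J±M) = (2,2,2,4,2,4)
P² = 256/15
sum k=0..2:
  [0] +1/16 = 1/16
  [1] −1/6 = -1/6
  [2] +1/96 = 1/96
S = -3/32
C² = P²·S² = 3/20 ; C = -0.387298

-0.387298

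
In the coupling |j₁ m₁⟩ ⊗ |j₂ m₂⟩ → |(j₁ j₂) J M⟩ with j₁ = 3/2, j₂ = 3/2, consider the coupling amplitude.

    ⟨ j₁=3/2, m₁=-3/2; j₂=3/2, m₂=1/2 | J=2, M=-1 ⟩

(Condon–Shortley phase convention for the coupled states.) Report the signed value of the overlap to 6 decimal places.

-0.707107

triangle: 1!*2!*2!/6! = 4/720
(j±m)!: 0!*3!*2!*1!*1!*3! = 72
prefactor² = (2J+1)*Δ*N² = 2
  k=1: −1/(1!*0!*2!*1!*0!*1!) = -1/2
Σ = -1/2  ⇒  CG² = 2*(-1/2)² = 1/2
CG = −√(1/2) = -0.707107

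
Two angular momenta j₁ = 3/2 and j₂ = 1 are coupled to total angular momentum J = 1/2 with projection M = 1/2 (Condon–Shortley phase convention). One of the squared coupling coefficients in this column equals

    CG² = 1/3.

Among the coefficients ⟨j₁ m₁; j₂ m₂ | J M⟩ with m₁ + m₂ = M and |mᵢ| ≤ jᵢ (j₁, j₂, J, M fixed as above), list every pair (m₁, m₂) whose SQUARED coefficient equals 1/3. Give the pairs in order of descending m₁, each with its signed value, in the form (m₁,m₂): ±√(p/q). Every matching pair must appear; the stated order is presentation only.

(1/2,0): −√(1/3)

Admissible pairs with m₁+m₂ = M = 1/2: (-1/2,1), (1/2,0), (3/2,-1)
  (m₁,m₂)=(3/2,-1): CG² = 1/2, CG = +√(1/2)
  (m₁,m₂)=(1/2,0): CG² = 1/3, CG = −√(1/3)   ← matches the target
  (m₁,m₂)=(-1/2,1): CG² = 1/6, CG = +√(1/6)
Pairs with CG² = 1/3: (1/2,0): −√(1/3)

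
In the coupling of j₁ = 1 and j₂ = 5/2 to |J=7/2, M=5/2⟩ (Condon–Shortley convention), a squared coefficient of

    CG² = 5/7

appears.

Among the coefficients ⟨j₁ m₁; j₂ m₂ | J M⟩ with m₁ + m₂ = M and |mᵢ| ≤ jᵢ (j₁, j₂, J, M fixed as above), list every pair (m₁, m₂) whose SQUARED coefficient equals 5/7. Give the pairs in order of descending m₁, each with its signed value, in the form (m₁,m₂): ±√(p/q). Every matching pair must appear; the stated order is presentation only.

(1,3/2): +√(5/7)

Admissible pairs with m₁+m₂ = M = 5/2: (0,5/2), (1,3/2)
  (m₁,m₂)=(1,3/2): CG² = 5/7, CG = +√(5/7)   ← matches the target
  (m₁,m₂)=(0,5/2): CG² = 2/7, CG = +√(2/7)
Pairs with CG² = 5/7: (1,3/2): +√(5/7)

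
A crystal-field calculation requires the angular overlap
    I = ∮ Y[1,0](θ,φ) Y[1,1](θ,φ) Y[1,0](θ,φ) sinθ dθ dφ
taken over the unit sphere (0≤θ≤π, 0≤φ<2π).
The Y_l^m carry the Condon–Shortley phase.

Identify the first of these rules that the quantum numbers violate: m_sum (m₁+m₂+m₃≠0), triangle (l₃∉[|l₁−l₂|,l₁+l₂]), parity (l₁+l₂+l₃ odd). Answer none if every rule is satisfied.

m_sum

Σmᵢ = 1  ✗
l₃∈[|l₁−l₂|,l₁+l₂]=[0,2], have l₃=1
Σlᵢ = 3 ⇒ odd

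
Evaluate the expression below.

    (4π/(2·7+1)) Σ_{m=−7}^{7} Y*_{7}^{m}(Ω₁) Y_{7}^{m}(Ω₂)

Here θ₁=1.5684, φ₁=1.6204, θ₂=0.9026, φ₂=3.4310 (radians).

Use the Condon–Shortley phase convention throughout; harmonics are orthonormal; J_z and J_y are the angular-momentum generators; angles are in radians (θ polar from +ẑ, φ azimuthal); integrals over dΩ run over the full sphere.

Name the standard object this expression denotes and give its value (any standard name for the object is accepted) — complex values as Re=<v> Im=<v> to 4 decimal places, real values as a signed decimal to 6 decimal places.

This sum is the spherical-harmonic addition theorem: it equals the Legendre polynomial P_l(cos γ) of the angle γ between the two directions.
Summing Y*_{l m}(θ₁,φ₁)·Y_{l m}(θ₂,φ₂) over m ∈ [−7, 7]; prefactor 4π/(2·7+1) = 0.837758:
  m=-7: (0.170155, -0.470188) × (0.040349, 0.082462) = (0.045638, -0.004940)  (running Σ = (0.045638, -0.004940))
  m=-6: (-0.004286, -0.001315) × (-0.044707, -0.267420) = (-0.000160, 0.001205)  (running Σ = (0.045478, -0.003735))
  m=-5: (0.090067, -0.355669) × (-0.053857, 0.432948) = (0.149135, 0.058149)  (running Σ = (0.194614, 0.054414))
  m=-4: (-0.005172, -0.001040) × (0.137932, -0.314624) = (-0.001041, 0.001484)  (running Σ = (0.193573, 0.055898))
  m=-3: (0.049202, -0.328187) × (0.043686, -0.051596) = (-0.014784, -0.016876)  (running Σ = (0.178789, 0.039022))
  m=-2: (-0.005596, -0.000557) × (-0.307673, 0.201057) = (0.001834, -0.000954)  (running Σ = (0.180623, 0.038068))
  m=-1: (0.015833, -0.318927) × (0.088999, -0.026501) = (-0.007043, -0.028804)  (running Σ = (0.173580, 0.009265))
  m=0: (-0.005727, -0.000000) × (0.341329, 0.000000) = (-0.001955, -0.000000)  (running Σ = (0.171626, 0.009265))
  m=1: (-0.015833, -0.318927) × (-0.088999, -0.026501) = (-0.007043, 0.028804)  (running Σ = (0.164583, 0.038068))
  m=2: (-0.005596, 0.000557) × (-0.307673, -0.201057) = (0.001834, 0.000954)  (running Σ = (0.166416, 0.039022))
  m=3: (-0.049202, -0.328187) × (-0.043686, -0.051596) = (-0.014784, 0.016876)  (running Σ = (0.151633, 0.055898))
  m=4: (-0.005172, 0.001040) × (0.137932, 0.314624) = (-0.001041, -0.001484)  (running Σ = (0.150592, 0.054414))
  m=5: (-0.090067, -0.355669) × (0.053857, 0.432948) = (0.149135, -0.058149)  (running Σ = (0.299728, -0.003735))
  m=6: (-0.004286, 0.001315) × (-0.044707, 0.267420) = (-0.000160, -0.001205)  (running Σ = (0.299568, -0.004940))
  m=7: (-0.170155, -0.470188) × (-0.040349, 0.082462) = (0.045638, 0.004940)  (running Σ = (0.345206, 0.000000))
Σ over m = (0.345206, 0.000000); ×(4π/15) → (0.289199, 0.000000). Real part: 0.289199

Legendre polynomial (addition theorem), +0.289199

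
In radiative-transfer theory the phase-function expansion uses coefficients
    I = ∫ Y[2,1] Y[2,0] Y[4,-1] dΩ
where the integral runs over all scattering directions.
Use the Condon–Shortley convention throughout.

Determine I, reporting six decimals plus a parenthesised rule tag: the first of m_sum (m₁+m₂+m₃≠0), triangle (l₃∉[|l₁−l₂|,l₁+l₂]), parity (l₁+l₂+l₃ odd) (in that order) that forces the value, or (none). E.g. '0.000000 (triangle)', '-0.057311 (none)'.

-0.220728 (none)

m-sum 0 ✓  L=8 even ✓  0≤4≤4 ✓
Π(2lᵢ+1) = 5×5×9 = 225
triangle coeff Δ(2,2,4) = 1/630
Σ_t [0,0]: t=0:+1/16 = 1/16
(3j)²=2/35 [(2 2 4; 0 0 0)], sign=+1
Σ_t [0,0]: t=0:+1/24 = 1/24
(3j)²=1/21 [(2 2 4; 1 0 -1)], sign=-1
⇒ 4πI² = 30/49
I = (-1)√(30/49/(4π)) = -0.22072812
No selection rule forces the value: the integral is nonzero (none).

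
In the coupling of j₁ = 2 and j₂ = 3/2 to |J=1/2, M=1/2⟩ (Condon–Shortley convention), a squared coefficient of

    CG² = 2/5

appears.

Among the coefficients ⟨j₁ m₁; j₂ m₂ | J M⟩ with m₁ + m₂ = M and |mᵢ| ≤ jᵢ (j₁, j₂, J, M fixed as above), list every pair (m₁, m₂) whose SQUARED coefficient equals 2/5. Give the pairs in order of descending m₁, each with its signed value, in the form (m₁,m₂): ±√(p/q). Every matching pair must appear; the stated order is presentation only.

Admissible pairs with m₁+m₂ = M = 1/2: (-1,3/2), (0,1/2), (1,-1/2), (2,-3/2)
  (m₁,m₂)=(2,-3/2): CG² = 2/5, CG = +√(2/5)   ← matches the target
  (m₁,m₂)=(1,-1/2): CG² = 3/10, CG = −√(3/10)
  (m₁,m₂)=(0,1/2): CG² = 1/5, CG = +√(1/5)
  (m₁,m₂)=(-1,3/2): CG² = 1/10, CG = −√(1/10)
Pairs with CG² = 2/5: (2,-3/2): +√(2/5)

(2,-3/2): +√(2/5)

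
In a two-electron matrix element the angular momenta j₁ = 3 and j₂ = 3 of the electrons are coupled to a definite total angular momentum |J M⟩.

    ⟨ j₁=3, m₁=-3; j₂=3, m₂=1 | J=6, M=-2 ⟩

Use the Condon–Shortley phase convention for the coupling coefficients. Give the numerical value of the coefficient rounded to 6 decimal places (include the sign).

triangle: 0!·6!·6!/13! = 518400/6227020800
(j±m)!: 0!·6!·4!·2!·4!·8! = 33443020800
prefactor² = (2J+1)·Δ·N² = 398131200/11
  k=0: +1/(0!·0!·6!·4!·0!·2!) = 1/34560
Σ = 1/34560  ⇒  CG² = 398131200/11·(1/34560)² = 1/33
CG = +√(1/33) = +0.174078

+√(1/33) ≈ +0.174078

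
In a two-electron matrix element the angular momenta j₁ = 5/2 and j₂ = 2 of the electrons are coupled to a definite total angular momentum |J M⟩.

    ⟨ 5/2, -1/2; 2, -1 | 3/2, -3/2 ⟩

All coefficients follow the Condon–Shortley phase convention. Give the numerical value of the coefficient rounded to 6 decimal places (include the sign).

triangle: 3!·2!·1!/7! = 12/5040
(j±m)!: 2!·3!·1!·3!·0!·3! = 432
prefactor² = (2J+1)·Δ·N² = 144/35
  k=1: −1/(1!·2!·2!·0!·0!·1!) = -1/4
Σ = -1/4  ⇒  CG² = 144/35·(-1/4)² = 9/35
CG = −√(9/35) = -0.507093

-0.507093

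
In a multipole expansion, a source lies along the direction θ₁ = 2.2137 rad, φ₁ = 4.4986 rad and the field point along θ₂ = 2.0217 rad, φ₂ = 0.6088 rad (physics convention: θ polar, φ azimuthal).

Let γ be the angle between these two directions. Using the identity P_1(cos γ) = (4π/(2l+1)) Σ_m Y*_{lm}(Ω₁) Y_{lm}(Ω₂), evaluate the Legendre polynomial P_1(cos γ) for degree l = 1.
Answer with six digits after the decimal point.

Addition theorem: P_1(cos γ) = (4π/3) Σ_m Y*_{lm}(Ω₁) Y_{lm}(Ω₂), m = −1…1:
  [-1]  conj(Y_{1,-1})(Ω₁) = -0.058667-0.270224i ; Y_{1,-1}(Ω₂) = +0.255094-0.177835i ; Δ = -0.063021-0.058499i
  [+0]  conj(Y_{1,0})(Ω₁) = -0.292928-0.000000i ; Y_{1,0}(Ω₂) = -0.212923+0.000000i ; Δ = +0.062371+0.000000i
  [+1]  conj(Y_{1,1})(Ω₁) = +0.058667-0.270224i ; Y_{1,1}(Ω₂) = -0.255094-0.177835i ; Δ = -0.063021+0.058499i
Total Σ_m = -0.063671+0.000000i. Multiply by 4.188790: -0.266704+0.000000i. P_1(cos γ) = -0.266704

-0.266704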